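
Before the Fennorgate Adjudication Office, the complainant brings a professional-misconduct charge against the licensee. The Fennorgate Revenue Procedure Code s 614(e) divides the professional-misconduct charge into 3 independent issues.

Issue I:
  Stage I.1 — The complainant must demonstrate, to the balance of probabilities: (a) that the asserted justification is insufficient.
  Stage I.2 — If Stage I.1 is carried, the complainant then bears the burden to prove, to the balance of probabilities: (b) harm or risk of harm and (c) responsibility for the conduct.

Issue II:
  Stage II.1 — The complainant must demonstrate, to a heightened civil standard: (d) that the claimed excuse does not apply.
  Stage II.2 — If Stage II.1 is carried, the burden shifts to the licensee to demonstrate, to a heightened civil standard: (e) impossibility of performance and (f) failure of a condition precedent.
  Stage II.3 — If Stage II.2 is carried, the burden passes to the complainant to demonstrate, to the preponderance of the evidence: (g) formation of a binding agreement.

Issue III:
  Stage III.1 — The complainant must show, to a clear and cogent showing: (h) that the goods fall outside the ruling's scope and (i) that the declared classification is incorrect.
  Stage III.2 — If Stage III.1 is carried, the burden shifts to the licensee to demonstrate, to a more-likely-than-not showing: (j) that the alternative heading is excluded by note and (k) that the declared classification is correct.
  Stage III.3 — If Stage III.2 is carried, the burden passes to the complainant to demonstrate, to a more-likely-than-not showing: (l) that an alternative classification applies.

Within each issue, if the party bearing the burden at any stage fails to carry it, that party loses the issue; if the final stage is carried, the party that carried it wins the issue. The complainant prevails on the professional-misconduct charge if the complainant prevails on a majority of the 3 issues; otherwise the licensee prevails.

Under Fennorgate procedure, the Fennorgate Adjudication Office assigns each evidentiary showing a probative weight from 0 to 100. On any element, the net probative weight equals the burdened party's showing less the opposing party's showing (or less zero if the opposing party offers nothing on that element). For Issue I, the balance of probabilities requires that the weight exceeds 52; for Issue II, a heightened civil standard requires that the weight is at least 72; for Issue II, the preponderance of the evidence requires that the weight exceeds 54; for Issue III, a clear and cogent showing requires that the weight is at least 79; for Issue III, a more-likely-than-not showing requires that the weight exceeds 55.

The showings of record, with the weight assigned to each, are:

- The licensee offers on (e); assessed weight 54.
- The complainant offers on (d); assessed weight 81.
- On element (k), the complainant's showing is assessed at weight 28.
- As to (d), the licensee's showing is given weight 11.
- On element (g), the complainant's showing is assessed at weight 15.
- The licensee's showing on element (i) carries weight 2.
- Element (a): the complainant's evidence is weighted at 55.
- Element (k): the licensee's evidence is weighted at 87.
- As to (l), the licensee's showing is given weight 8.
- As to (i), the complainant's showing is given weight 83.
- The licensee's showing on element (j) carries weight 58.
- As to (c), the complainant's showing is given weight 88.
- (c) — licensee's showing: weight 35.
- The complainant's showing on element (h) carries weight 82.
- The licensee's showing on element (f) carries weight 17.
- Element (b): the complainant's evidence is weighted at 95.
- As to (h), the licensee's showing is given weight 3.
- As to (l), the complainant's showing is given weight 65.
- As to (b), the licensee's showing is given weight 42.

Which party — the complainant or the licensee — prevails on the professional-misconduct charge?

— Issue I —
At Stage I.1 the complainant must meet the balance of probabilities (weight exceeds 52): on (a) the weight is 55, > 52, so (a) meets the standard.
  All elements met. The complainant retains the burden for Stage I.2.
At Stage I.2 the complainant must meet the balance of probabilities (weight exceeds 52): on (b) the weight is 95 less the opposing 42 gives net 53, > 52, so (b) meets the standard; on (c) the weight is 88 less the opposing 35 gives net 53, which does exceed 52, so (c) meets the standard.
  The complainant carries the last stage.
Every stage carried; the complainant prevails on this issue.
— Issue II —
At Stage II.1 the complainant must meet a heightened civil standard (weight is at least 72): on (d) the weight is 81 less the opposing 11 gives net 70, < 72, so (d) does not meet the standard.
  The complainant does not carry Stage II.1.
So the licensee prevails on this issue.
— Issue III —
At Stage III.1 the complainant must meet a clear and cogent showing (weight is at least 79): on (h) the weight is 82 less the opposing 3 gives net 79, which does reach 79, so (h) meets the standard; on (i) the weight is 83 less the opposing 2 gives net 81, ≥ 79, so (i) meets the standard.
  The complainant carries Stage III.1; the licensee now bears the burden.
At Stage III.2 the licensee must meet a more-likely-than-not showing (weight exceeds 55): on (j) the weight is 58, which does exceed 55, so (j) meets the standard; on (k) the weight is 87 less the opposing 28 gives net 59, which does exceed 55, so (k) meets the standard.
  Stage III.2 carried; the burden shifts to the complainant.
At Stage III.3 the complainant must meet a more-likely-than-not showing (weight exceeds 55): on (l) the weight is 65 less the opposing 8 gives net 57, > 55, so (l) meets the standard.
  Stage III.3 carried; the final stage is satisfied.
All stages carried — the complainant prevails on this issue.
Per-issue: Issue I → complainant; Issue II → licensee; Issue III → complainant. The complainant must prevail on a majority of issues; overall, the complainant prevails.

complainant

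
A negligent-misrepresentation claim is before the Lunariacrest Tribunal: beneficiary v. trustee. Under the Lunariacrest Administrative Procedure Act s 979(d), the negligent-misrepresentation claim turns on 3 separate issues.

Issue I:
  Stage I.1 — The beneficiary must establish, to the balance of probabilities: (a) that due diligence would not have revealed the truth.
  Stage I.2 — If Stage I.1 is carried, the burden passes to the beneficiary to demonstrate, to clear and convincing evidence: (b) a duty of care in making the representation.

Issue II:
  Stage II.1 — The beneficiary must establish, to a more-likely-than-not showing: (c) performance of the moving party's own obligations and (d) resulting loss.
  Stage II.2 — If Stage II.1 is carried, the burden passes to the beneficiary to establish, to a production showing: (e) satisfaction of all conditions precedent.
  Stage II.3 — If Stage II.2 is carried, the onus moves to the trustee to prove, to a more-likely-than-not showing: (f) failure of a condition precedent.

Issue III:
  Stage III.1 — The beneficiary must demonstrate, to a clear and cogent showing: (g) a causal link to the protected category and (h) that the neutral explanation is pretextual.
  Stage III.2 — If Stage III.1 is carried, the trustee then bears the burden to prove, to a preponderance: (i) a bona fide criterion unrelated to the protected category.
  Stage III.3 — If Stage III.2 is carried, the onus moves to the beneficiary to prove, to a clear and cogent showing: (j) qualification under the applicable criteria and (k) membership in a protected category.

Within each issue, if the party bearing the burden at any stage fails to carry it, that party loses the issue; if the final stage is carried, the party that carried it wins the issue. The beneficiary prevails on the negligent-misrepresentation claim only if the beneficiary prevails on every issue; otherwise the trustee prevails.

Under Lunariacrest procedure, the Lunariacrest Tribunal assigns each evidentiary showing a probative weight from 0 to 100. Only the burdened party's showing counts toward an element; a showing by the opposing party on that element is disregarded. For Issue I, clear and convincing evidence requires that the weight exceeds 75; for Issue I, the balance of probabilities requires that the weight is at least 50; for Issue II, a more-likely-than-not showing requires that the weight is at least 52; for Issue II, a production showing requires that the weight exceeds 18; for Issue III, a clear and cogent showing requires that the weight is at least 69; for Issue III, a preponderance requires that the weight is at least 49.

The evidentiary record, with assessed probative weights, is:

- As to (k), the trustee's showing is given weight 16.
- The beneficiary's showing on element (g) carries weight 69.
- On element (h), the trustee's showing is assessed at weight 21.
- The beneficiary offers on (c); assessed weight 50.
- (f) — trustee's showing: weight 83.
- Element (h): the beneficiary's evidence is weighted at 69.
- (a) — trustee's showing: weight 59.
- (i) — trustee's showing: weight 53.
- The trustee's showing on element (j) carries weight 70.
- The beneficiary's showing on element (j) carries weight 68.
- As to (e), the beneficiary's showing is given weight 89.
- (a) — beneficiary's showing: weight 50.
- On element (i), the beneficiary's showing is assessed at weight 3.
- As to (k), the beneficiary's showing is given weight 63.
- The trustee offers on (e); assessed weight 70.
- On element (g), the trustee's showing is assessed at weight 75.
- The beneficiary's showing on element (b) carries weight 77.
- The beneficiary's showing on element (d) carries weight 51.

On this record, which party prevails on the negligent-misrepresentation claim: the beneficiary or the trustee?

trustee

— Issue I —
At Stage I.1 the beneficiary must meet the balance of probabilities (weight is at least 50): on (a) the weight is 50 (the trustee's 59 is given no effect), ≥ 50, so (a) meets the standard.
  Stage I.1 is satisfied; the beneficiary continues to bear the burden.
At Stage I.2 the beneficiary must meet clear and convincing evidence (weight exceeds 75): on (b) the weight is 77, which does exceed 75, so (b) meets the standard.
  All elements met at the final stage.
With every stage satisfied, the beneficiary prevails on this issue.
— Issue II —
Stage II.1 — burden on beneficiary; standard: a more-likely-than-not showing (weight is at least 52).
    (c): 50 < 52 [not met]
    (d): 51 < 52 [not met]
  Not every element is met, so the beneficiary fails to carry Stage II.1.
The analysis ends at Stage II.1; the trustee prevails on this issue.
— Issue III —
Stage III.1 — burden on beneficiary; standard: a clear and cogent showing (weight is at least 69).
    (g): 69 (trustee's 75 disregarded) ≥ 69 [met]
    (h): 69 (trustee's 21 disregarded) ≥ 69 [met]
  Stage III.1 is satisfied; the onus moves to the trustee.
Stage III.2 — burden on trustee; standard: a preponderance (weight is at least 49).
    (i): 53 (beneficiary's 3 disregarded) ≥ 49 [met]
  Stage III.2 is satisfied; the onus moves to the beneficiary.
Stage III.3 — burden on beneficiary; standard: a clear and cogent showing (weight is at least 69).
    (j): 68 (trustee's 70 disregarded) < 69 [not met]
    (k): 63 (trustee's 16 disregarded) < 69 [not met]
  Not every element is met, so the beneficiary fails to carry Stage III.3.
The analysis ends at Stage III.3; the trustee prevails on this issue.
Per-issue: Issue I → beneficiary; Issue II → trustee; Issue III → trustee. The beneficiary must prevail on every issue; overall, the trustee prevails.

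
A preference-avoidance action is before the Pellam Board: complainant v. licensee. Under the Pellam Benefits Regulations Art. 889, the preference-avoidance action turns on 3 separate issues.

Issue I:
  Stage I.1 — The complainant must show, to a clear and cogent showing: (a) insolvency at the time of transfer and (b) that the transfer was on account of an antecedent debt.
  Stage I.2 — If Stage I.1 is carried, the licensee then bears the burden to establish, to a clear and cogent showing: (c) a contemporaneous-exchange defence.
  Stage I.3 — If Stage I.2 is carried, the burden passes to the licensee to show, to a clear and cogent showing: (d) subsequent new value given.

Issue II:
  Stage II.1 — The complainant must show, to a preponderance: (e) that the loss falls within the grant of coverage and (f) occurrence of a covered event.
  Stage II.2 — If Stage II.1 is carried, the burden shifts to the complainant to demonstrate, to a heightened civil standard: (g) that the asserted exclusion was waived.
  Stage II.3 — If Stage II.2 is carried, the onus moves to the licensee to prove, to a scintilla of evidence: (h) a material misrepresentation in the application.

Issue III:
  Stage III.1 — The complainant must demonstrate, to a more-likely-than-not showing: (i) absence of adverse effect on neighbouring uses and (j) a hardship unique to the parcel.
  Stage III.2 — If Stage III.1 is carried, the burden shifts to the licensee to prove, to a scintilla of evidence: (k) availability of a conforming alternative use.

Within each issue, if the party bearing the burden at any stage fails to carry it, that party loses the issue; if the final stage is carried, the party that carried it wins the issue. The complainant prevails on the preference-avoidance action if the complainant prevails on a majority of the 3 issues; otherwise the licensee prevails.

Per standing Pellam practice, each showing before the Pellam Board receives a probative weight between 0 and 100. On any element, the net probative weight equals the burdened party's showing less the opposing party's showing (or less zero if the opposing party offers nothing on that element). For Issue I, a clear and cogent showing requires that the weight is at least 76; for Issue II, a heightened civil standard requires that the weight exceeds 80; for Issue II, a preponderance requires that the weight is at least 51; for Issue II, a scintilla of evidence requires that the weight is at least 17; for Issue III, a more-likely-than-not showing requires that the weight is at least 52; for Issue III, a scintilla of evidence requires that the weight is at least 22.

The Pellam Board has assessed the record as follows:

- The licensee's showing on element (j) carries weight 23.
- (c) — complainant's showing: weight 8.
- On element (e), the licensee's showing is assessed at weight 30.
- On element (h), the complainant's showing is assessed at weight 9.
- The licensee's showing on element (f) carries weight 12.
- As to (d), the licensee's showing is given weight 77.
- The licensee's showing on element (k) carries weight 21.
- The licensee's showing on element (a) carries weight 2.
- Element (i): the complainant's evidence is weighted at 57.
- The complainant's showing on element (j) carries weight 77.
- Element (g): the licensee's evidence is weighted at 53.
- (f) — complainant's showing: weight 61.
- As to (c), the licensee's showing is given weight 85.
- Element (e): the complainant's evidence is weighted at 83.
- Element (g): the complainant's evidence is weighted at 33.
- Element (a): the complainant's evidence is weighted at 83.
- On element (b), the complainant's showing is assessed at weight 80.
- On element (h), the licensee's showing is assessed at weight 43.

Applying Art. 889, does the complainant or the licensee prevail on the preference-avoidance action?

— Issue I —
Stage I.1 (complainant, a clear and cogent showing, weight is at least 76): (a) net 83−2=81 ≥ 76 — meets; (b) 80 ≥ 76 — meets.
  Stage I.1 carried; the burden shifts to the licensee.
Stage I.2 (licensee, a clear and cogent showing, weight is at least 76): (c) net 85−8=77 ≥ 76 — meets.
  Stage I.2 carried; the burden remains with the licensee.
Stage I.3 (licensee, a clear and cogent showing, weight is at least 76): (d) 77 ≥ 76 — meets.
  Stage I.3 carried; the final stage is satisfied.
With every stage satisfied, the licensee prevails on this issue.
— Issue II —
Stage II.1 — burden on complainant; standard: a preponderance (weight is at least 51).
    (e): 83 − 30 = 53 ≥ 51 [met]
    (f): 61 − 12 = 49 < 51 [not met]
  The complainant does not carry Stage II.1.
The analysis ends at Stage II.1; the licensee prevails on this issue.
— Issue III —
Stage III.1 — burden on complainant; standard: a more-likely-than-not showing (weight is at least 52).
    (i): 57 ≥ 52 [met]
    (j): 77 − 23 = 54 ≥ 52 [met]
  Stage III.1 carried; the burden shifts to the licensee.
Stage III.2 — burden on licensee; standard: a scintilla of evidence (weight is at least 22).
    (k): 21 < 22 [not met]
  The licensee does not carry Stage III.2.
The complainant prevails on this issue.
Per-issue: Issue I → licensee; Issue II → licensee; Issue III → complainant. The complainant must prevail on a majority of issues; overall, the licensee prevails.

licensee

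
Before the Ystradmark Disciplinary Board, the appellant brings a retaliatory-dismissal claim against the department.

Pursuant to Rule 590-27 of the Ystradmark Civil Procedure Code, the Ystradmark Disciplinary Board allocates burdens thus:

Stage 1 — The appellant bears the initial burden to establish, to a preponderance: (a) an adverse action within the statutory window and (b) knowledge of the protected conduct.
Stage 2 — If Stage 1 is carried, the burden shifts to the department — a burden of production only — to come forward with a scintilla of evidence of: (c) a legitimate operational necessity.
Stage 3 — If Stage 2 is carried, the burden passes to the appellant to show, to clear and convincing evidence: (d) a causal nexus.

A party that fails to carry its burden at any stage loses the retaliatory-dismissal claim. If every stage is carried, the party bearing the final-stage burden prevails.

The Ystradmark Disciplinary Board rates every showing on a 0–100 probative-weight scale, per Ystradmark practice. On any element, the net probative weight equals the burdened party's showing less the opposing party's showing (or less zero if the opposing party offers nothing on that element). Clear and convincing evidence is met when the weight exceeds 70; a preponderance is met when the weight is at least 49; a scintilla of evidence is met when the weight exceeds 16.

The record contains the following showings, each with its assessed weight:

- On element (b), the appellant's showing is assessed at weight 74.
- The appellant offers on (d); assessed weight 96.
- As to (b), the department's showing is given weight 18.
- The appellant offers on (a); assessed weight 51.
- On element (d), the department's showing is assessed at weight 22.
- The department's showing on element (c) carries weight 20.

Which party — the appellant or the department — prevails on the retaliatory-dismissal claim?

appellant

At Stage 1 the appellant must meet a preponderance (weight is at least 49): on (a) the weight is 51, ≥ 49, so (a) meets the standard; on (b) the weight is 74 less the opposing 18 gives net 56, which does reach 49, so (b) meets the standard.
  The appellant carries Stage 1; the department now bears the burden.
At Stage 2 the department must meet a scintilla of evidence (weight exceeds 16): on (c) the weight is 20, which does exceed 16, so (c) meets the standard.
  Stage 2 carried; the burden shifts to the appellant.
At Stage 3 the appellant must meet clear and convincing evidence (weight exceeds 70): on (d) the weight is 96 less the opposing 22 gives net 74, > 70, so (d) meets the standard.
  All elements met at the final stage.
All stages carried — the appellant prevails.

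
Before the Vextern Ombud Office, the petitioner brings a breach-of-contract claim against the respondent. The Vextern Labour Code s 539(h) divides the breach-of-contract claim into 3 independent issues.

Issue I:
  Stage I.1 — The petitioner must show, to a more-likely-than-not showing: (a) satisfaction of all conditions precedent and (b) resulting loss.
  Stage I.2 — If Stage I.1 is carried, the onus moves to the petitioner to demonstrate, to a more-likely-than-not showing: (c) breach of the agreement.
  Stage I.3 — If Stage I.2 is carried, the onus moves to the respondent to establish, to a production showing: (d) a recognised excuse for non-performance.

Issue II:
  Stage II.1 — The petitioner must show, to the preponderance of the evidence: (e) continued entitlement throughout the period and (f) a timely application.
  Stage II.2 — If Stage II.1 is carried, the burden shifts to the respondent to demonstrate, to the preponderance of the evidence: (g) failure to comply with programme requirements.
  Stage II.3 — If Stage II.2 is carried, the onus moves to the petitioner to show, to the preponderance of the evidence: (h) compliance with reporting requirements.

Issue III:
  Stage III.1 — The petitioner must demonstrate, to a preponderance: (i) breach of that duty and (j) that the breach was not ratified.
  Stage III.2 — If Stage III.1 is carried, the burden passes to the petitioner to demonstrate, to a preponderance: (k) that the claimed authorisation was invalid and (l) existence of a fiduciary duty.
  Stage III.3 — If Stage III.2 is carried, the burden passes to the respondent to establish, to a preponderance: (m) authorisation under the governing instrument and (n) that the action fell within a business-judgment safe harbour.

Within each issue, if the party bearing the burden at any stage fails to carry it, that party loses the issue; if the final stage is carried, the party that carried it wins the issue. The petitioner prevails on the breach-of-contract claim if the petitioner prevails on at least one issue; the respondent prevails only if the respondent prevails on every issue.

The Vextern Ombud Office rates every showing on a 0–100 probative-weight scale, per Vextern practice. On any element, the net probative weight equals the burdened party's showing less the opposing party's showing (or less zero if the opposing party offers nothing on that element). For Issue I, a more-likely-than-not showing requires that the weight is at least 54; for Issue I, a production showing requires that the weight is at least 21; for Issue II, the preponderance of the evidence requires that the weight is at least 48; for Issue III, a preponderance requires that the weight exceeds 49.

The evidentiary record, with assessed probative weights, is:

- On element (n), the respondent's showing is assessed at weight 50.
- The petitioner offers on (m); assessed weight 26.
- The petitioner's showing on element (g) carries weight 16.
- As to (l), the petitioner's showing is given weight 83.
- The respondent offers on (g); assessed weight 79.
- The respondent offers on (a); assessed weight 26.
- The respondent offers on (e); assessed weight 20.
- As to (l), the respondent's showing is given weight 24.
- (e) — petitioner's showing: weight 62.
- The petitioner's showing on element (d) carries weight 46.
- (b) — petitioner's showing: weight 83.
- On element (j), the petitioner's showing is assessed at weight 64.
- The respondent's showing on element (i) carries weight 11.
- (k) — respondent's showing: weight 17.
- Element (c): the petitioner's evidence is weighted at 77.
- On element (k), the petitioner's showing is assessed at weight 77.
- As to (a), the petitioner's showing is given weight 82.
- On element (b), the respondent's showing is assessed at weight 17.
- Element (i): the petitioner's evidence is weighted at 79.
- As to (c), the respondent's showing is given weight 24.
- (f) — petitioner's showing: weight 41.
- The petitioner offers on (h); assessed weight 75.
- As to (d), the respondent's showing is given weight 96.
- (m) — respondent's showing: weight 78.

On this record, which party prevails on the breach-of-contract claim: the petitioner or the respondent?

respondent

— Issue I —
Stage I.1 (petitioner, a more-likely-than-not showing, weight is at least 54): (a) net 82−26=56 ≥ 54 — meets; (b) net 83−17=66 ≥ 54 — meets.
  Stage I.1 carried; the burden remains with the petitioner.
Stage I.2 (petitioner, a more-likely-than-not showing, weight is at least 54): (c) net 77−24=53 < 54 — fails.
  Not every element is met, so the petitioner fails to carry Stage I.2.
The respondent prevails on this issue.
— Issue II —
Stage II.1 (petitioner, the preponderance of the evidence, weight is at least 48): (e) net 62−20=42 < 48 — fails; (f) 41 < 48 — fails.
  Not every element is met, so the petitioner fails to carry Stage II.1.
So the respondent prevails on this issue.
— Issue III —
Stage III.1 — burden on petitioner; standard: a preponderance (weight exceeds 49).
    (i): 79 − 11 = 68 > 49 [met]
    (j): 64 > 49 [met]
  All elements met. The petitioner retains the burden for Stage III.2.
Stage III.2 — burden on petitioner; standard: a preponderance (weight exceeds 49).
    (k): 77 − 17 = 60 > 49 [met]
    (l): 83 − 24 = 59 > 49 [met]
  Stage III.2 is satisfied; the onus moves to the respondent.
Stage III.3 — burden on respondent; standard: a preponderance (weight exceeds 49).
    (m): 78 − 26 = 52 > 49 [met]
    (n): 50 > 49 [met]
  Stage III.3 carried; the final stage is satisfied.
All stages carried — the respondent prevails on this issue.
Per-issue: Issue I → respondent; Issue II → respondent; Issue III → respondent. The petitioner must prevail on at least one issue; overall, the respondent prevails.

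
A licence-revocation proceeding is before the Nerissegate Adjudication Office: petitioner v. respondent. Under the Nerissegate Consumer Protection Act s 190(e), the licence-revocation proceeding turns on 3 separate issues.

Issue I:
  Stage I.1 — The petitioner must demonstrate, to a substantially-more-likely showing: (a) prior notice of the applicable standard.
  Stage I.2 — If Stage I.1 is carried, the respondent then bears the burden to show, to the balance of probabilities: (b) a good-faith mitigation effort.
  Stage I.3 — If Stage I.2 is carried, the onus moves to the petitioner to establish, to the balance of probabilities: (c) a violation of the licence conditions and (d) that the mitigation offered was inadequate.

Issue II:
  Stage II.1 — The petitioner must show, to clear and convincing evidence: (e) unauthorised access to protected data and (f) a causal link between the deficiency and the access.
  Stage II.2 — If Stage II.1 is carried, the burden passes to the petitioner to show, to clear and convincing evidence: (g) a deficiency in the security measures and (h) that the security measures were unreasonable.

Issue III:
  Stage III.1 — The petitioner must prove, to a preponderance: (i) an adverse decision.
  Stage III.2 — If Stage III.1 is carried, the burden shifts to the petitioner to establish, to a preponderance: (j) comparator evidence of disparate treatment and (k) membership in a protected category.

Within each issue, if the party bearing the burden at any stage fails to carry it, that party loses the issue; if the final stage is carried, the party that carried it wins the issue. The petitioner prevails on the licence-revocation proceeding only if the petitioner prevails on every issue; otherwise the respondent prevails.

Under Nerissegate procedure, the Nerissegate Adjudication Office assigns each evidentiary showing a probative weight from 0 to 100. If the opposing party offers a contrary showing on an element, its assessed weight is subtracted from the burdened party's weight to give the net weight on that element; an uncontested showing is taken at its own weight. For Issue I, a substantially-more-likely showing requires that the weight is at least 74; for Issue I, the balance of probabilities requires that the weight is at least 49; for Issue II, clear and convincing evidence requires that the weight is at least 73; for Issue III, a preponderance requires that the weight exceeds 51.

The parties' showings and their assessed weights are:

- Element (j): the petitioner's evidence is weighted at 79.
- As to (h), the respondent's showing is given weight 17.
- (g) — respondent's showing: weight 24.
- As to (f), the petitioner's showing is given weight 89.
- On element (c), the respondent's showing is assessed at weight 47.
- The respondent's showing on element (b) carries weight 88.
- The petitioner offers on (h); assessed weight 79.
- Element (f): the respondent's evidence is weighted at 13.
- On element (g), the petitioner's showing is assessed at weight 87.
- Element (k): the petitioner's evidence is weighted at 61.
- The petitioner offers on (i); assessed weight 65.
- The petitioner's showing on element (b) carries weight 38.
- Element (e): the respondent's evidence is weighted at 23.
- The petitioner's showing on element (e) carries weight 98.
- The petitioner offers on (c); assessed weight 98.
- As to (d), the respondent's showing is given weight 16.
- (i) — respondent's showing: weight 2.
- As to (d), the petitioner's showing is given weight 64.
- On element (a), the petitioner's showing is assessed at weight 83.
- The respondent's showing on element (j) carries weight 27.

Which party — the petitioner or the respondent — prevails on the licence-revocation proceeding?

respondent

— Issue I —
At Stage I.1 the petitioner must meet a substantially-more-likely showing (weight is at least 74): on (a) the weight is 83, which does reach 74, so (a) meets the standard.
  Stage I.1 is satisfied; the onus moves to the respondent.
At Stage I.2 the respondent must meet the balance of probabilities (weight is at least 49): on (b) the weight is 88 less the opposing 38 gives net 50, ≥ 49, so (b) meets the standard.
  Stage I.2 is satisfied; the onus moves to the petitioner.
At Stage I.3 the petitioner must meet the balance of probabilities (weight is at least 49): on (c) the weight is 98 less the opposing 47 gives net 51, ≥ 49, so (c) meets the standard; on (d) the weight is 64 less the opposing 16 gives net 48, < 49, so (d) does not meet the standard.
  Not every element is met, so the petitioner fails to carry Stage I.3.
The respondent prevails on this issue.
— Issue II —
Stage II.1 — burden on petitioner; standard: clear and convincing evidence (weight is at least 73).
    (e): 98 − 23 = 75 ≥ 73 [met]
    (f): 89 − 13 = 76 ≥ 73 [met]
  Stage II.1 is satisfied; the petitioner continues to bear the burden.
Stage II.2 — burden on petitioner; standard: clear and convincing evidence (weight is at least 73).
    (g): 87 − 24 = 63 < 73 [not met]
    (h): 79 − 17 = 62 < 73 [not met]
  The petitioner does not carry Stage II.2.
The respondent prevails on this issue.
— Issue III —
Stage III.1 (petitioner, a preponderance, weight exceeds 51): (i) net 65−2=63 > 51 — meets.
  All elements met. The petitioner retains the burden for Stage III.2.
Stage III.2 (petitioner, a preponderance, weight exceeds 51): (j) net 79−27=52 > 51 — meets; (k) 61 > 51 — meets.
  Stage III.2 carried; the final stage is satisfied.
With every stage satisfied, the petitioner prevails on this issue.
Per-issue: Issue I → respondent; Issue II → respondent; Issue III → petitioner. The petitioner must prevail on every issue; overall, the respondent prevails.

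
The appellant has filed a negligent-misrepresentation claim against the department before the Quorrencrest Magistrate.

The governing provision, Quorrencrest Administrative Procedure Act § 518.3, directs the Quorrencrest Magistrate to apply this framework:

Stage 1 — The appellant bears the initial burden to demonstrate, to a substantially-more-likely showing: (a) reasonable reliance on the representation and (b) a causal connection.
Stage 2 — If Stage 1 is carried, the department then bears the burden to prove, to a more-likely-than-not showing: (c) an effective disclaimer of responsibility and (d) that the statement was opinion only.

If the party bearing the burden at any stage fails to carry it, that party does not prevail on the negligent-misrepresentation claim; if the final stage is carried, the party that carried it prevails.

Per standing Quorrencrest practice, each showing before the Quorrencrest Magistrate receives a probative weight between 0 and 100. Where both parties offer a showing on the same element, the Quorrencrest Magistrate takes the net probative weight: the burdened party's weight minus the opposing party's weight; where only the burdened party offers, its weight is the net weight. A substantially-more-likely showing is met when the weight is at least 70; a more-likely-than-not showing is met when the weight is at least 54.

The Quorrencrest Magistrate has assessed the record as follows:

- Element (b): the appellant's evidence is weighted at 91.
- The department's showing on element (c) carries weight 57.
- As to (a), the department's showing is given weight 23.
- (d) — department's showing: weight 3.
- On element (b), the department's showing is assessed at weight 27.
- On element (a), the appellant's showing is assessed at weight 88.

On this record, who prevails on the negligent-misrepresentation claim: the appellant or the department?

Stage 1 (appellant, a substantially-more-likely showing, weight is at least 70): (a) net 88−23=65 < 70 — fails; (b) net 91−27=64 < 70 — fails.
  The appellant does not carry Stage 1.
The analysis ends at Stage 1; the department prevails.

department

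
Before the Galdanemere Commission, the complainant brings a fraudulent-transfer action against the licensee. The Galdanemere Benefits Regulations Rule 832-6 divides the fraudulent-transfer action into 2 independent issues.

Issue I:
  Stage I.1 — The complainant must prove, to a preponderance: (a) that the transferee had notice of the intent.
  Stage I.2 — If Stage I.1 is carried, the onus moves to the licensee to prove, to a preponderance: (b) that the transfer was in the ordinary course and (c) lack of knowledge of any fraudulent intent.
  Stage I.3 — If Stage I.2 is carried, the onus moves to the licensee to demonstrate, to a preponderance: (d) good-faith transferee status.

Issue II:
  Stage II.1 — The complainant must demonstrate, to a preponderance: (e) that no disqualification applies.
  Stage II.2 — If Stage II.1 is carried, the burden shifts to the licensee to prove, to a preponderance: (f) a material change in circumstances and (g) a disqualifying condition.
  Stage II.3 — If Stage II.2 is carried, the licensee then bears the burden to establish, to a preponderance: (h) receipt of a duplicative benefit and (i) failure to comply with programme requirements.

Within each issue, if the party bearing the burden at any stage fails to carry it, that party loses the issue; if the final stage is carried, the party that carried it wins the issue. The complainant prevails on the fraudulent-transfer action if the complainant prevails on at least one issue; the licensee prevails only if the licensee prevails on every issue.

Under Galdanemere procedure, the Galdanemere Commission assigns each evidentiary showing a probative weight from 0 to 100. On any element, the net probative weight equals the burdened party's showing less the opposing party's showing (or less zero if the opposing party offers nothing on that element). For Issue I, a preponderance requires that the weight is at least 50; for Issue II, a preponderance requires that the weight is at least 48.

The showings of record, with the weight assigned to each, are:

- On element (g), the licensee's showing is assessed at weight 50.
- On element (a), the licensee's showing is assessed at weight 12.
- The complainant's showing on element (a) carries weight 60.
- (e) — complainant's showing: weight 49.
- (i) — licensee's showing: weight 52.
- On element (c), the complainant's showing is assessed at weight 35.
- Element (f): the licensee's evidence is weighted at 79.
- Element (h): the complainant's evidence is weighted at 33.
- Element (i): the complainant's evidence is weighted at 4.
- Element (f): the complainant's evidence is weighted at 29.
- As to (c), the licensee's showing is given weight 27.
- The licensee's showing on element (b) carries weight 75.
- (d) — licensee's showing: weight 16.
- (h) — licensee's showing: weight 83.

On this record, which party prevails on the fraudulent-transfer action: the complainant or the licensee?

licensee

— Issue I —
Stage I.1 (complainant, a preponderance, weight is at least 50): (a) net 60−12=48 < 50 — fails.
  The complainant does not carry Stage I.1.
The licensee prevails on this issue.
— Issue II —
At Stage II.1 the complainant must meet a preponderance (weight is at least 48): on (e) the weight is 49, which does reach 48, so (e) meets the standard.
  The complainant carries Stage II.1; the licensee now bears the burden.
At Stage II.2 the licensee must meet a preponderance (weight is at least 48): on (f) the weight is 79 less the opposing 29 gives net 50, ≥ 48, so (f) meets the standard; on (g) the weight is 50, which does reach 48, so (g) meets the standard.
  Stage II.2 is satisfied; the licensee continues to bear the burden.
At Stage II.3 the licensee must meet a preponderance (weight is at least 48): on (h) the weight is 83 less the opposing 33 gives net 50, which does reach 48, so (h) meets the standard; on (i) the weight is 52 less the opposing 4 gives net 48, which does reach 48, so (i) meets the standard.
  All elements met at the final stage.
With every stage satisfied, the licensee prevails on this issue.
Per-issue: Issue I → licensee; Issue II → licensee. The complainant must prevail on at least one issue; overall, the licensee prevails.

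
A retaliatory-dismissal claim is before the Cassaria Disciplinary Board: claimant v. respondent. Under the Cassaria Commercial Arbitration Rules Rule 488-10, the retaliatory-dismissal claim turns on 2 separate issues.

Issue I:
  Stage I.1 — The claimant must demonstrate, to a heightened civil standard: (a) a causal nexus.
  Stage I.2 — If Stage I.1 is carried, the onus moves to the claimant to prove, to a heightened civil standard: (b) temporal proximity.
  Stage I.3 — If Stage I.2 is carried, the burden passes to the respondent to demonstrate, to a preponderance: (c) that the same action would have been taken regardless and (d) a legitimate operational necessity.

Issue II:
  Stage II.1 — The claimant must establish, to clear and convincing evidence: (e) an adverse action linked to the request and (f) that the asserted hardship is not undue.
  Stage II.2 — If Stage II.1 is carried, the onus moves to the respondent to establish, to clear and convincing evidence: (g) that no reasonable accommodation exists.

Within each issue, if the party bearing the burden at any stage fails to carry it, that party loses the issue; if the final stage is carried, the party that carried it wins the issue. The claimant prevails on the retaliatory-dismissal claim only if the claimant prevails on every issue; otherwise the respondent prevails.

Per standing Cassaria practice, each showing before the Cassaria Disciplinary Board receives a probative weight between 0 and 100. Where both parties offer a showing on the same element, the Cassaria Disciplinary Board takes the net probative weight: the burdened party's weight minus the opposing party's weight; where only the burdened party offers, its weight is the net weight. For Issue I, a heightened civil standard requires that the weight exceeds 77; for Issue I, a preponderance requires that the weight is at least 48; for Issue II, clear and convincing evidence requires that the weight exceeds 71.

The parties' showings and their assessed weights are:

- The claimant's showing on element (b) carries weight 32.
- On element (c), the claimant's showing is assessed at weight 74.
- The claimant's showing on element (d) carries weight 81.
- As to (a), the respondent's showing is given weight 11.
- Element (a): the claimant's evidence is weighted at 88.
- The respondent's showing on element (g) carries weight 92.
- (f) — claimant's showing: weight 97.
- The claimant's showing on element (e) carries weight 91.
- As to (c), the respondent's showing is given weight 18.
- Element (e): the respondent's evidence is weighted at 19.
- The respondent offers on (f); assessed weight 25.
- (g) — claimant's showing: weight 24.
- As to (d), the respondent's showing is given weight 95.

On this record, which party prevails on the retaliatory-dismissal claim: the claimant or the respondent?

— Issue I —
Stage I.1 (claimant, a heightened civil standard, weight exceeds 77): (a) net 88−11=77 ≤ 77 — fails.
  The claimant does not carry Stage I.1.
The respondent prevails on this issue.
— Issue II —
Stage II.1 — burden on claimant; standard: clear and convincing evidence (weight exceeds 71).
    (e): 91 − 19 = 72 > 71 [met]
    (f): 97 − 25 = 72 > 71 [met]
  Stage II.1 carried; the burden shifts to the respondent.
Stage II.2 — burden on respondent; standard: clear and convincing evidence (weight exceeds 71).
    (g): 92 − 24 = 68 ≤ 71 [not met]
  The respondent does not carry Stage II.2.
The claimant prevails on this issue.
Per-issue: Issue I → respondent; Issue II → claimant. The claimant must prevail on every issue; overall, the respondent prevails.

respondent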